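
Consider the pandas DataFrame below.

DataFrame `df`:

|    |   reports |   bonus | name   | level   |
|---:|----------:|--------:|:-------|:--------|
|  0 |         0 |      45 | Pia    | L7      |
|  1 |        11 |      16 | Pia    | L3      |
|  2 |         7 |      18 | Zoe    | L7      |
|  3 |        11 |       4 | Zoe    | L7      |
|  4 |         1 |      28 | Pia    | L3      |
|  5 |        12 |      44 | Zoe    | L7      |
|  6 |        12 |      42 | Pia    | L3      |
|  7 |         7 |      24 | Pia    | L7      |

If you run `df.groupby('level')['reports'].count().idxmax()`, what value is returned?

group by level, count of reports:
level
L3    3
L7    5
Name: reports, dtype: int64
The label with the largest value is L7.

L7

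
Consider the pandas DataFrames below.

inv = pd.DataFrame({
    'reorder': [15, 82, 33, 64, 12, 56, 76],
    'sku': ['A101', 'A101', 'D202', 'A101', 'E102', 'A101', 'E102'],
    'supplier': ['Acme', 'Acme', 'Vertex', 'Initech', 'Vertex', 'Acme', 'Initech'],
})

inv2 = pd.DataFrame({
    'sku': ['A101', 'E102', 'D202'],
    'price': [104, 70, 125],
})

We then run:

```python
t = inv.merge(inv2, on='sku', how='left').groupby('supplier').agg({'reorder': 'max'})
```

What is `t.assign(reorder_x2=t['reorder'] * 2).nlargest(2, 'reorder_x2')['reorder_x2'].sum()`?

merge on 'sku' (how='left') → 7 rows:
   reorder   sku supplier  price
0       15  A101     Acme    104
1       82  A101     Acme    104
2       33  D202   Vertex    125
3       64  A101  Initech    104
4       12  E102   Vertex     70
5       56  A101     Acme    104
6       76  E102  Initech     70
group by supplier, max of reorder:
          reorder
supplier         
Acme           82
Initech        76
Vertex         33
add column reorder_x2 = t['reorder'] * 2:
          reorder  reorder_x2
supplier                     
Acme           82         164
Initech        76         152
Vertex         33          66
take 2 rows with largest reorder_x2:
          reorder  reorder_x2
supplier                     
Acme           82         164
Initech        76         152

316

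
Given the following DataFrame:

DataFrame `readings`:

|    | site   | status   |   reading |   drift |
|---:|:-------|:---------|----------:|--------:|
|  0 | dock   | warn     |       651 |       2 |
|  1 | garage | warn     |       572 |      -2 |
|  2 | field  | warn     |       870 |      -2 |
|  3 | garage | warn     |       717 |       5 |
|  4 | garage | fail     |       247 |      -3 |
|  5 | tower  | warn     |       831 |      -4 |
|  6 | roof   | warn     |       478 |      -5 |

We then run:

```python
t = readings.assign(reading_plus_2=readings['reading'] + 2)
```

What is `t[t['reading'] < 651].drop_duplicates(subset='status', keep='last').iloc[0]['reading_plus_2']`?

249

add column reading_plus_2 = readings['reading'] + 2:
     site status  reading  drift  reading_plus_2
0    dock   warn      651      2             653
1  garage   warn      572     -2             574
2   field   warn      870     -2             872
3  garage   warn      717      5             719
4  garage   fail      247     -3             249
5   tower   warn      831     -4             833
6    roof   warn      478     -5             480
filter rows where reading < 651:
     site status  reading  drift  reading_plus_2
1  garage   warn      572     -2             574
4  garage   fail      247     -3             249
6    roof   warn      478     -5             480
drop duplicate status (keep=last):
     site status  reading  drift  reading_plus_2
4  garage   fail      247     -3             249
6    roof   warn      478     -5             480
So iloc[0]['reading_plus_2'] = 249.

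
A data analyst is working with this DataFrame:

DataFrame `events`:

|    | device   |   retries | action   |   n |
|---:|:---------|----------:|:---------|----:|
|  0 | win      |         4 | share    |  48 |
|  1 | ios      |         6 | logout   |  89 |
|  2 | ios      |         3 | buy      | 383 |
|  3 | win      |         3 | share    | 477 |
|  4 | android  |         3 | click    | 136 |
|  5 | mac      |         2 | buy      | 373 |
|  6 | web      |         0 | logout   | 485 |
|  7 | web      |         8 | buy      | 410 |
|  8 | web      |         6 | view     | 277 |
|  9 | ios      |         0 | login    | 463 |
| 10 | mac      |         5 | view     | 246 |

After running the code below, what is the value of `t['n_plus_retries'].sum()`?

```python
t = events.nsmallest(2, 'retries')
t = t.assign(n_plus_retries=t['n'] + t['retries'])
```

948

take 2 rows with smallest retries:
  device  retries  action    n
6    web        0  logout  485
9    ios        0   login  463
add column n_plus_retries = t['n'] + t['retries']:
  device  retries  action    n  n_plus_retries
6    web        0  logout  485             485
9    ios        0   login  463             463
Hence 948.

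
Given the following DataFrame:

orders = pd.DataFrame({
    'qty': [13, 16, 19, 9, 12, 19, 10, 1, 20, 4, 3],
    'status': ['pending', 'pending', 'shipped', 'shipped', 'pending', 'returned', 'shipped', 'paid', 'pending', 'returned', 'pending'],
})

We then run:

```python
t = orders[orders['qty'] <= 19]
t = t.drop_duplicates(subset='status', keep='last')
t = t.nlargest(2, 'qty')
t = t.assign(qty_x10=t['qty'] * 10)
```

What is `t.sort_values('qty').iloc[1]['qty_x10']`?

filter rows where qty <= 19:
    qty    status
0    13   pending
1    16   pending
2    19   shipped
3     9   shipped
4    12   pending
5    19  returned
6    10   shipped
7     1      paid
9     4  returned
10    3   pending
drop duplicate status (keep=last):
    qty    status
6    10   shipped
7     1      paid
9     4  returned
10    3   pending
take 2 rows with largest qty:
   qty    status
6   10   shipped
9    4  returned
add column qty_x10 = t['qty'] * 10:
   qty    status  qty_x10
6   10   shipped      100
9    4  returned       40
sort by qty:
   qty    status  qty_x10
9    4  returned       40
6   10   shipped      100
Then the value at position 1, column 'qty_x10': 100

100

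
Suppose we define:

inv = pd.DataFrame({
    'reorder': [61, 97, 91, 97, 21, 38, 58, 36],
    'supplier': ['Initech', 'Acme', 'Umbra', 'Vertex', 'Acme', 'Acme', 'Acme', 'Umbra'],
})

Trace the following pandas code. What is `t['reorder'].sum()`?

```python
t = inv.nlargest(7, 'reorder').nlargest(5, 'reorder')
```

404

take 7 rows with largest reorder:
   reorder supplier
1       97     Acme
3       97   Vertex
2       91    Umbra
0       61  Initech
6       58     Acme
5       38     Acme
7       36    Umbra
take 5 rows with largest reorder:
   reorder supplier
1       97     Acme
3       97   Vertex
2       91    Umbra
0       61  Initech
6       58     Acme
The sum of column 'reorder' is 404.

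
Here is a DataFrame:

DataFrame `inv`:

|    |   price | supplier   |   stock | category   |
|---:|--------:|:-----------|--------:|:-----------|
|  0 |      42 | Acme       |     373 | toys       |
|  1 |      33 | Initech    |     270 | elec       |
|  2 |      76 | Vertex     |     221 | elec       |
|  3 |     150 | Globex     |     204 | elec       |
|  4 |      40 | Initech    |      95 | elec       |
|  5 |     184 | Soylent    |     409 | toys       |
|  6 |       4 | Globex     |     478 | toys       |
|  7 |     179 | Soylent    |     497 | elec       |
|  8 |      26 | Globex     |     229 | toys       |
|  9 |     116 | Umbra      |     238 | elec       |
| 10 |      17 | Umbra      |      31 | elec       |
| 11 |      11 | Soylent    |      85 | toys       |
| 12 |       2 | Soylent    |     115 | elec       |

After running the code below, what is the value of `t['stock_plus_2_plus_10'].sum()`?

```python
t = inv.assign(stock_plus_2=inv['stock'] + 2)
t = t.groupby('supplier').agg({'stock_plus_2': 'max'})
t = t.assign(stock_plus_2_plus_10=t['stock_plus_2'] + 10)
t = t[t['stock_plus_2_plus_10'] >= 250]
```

add column stock_plus_2 = inv['stock'] + 2:
    price supplier  stock category  stock_plus_2
0      42     Acme    373     toys           375
1      33  Initech    270     elec           272
2      76   Vertex    221     elec           223
3     150   Globex    204     elec           206
4      40  Initech     95     elec            97
5     184  Soylent    409     toys           411
6       4   Globex    478     toys           480
7     179  Soylent    497     elec           499
8      26   Globex    229     toys           231
9     116    Umbra    238     elec           240
10     17    Umbra     31     elec            33
11     11  Soylent     85     toys            87
12      2  Soylent    115     elec           117
group by supplier, max of stock_plus_2:
          stock_plus_2
supplier              
Acme               375
Globex             480
Initech            272
Soylent            499
Umbra              240
Vertex             223
add column stock_plus_2_plus_10 = t['stock_plus_2'] + 10:
          stock_plus_2  stock_plus_2_plus_10
supplier                                    
Acme               375                   385
Globex             480                   490
Initech            272                   282
Soylent            499                   509
Umbra              240                   250
Vertex             223                   233
filter rows where stock_plus_2_plus_10 >= 250:
          stock_plus_2  stock_plus_2_plus_10
supplier                                    
Acme               375                   385
Globex             480                   490
Initech            272                   282
Soylent            499                   509
Umbra              240                   250
The sum of column 'stock_plus_2_plus_10' is 1916.

1916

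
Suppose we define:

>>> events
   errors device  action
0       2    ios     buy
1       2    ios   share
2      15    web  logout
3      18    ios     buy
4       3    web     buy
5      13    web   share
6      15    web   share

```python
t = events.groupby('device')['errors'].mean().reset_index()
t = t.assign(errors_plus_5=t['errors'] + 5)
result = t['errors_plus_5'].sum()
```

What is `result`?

group by device, mean of errors:
device
ios     7.333333
web    11.500000
Name: errors, dtype: float64
reset_index():
  device     errors
0    ios   7.333333
1    web  11.500000
add column errors_plus_5 = t['errors'] + 5:
  device     errors  errors_plus_5
0    ios   7.333333      12.333333
1    web  11.500000      16.500000
The sum of column 'errors_plus_5' is 28.8333333333.

28.8333333333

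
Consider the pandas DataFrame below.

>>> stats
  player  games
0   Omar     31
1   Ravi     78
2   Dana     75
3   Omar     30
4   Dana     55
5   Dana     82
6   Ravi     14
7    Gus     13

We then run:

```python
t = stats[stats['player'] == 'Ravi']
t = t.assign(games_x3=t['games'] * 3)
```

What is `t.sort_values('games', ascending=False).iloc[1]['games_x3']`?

42

filter rows where player == 'Ravi':
  player  games
1   Ravi     78
6   Ravi     14
add column games_x3 = t['games'] * 3:
  player  games  games_x3
1   Ravi     78       234
6   Ravi     14        42
sort by games descending:
  player  games  games_x3
1   Ravi     78       234
6   Ravi     14        42
Reading off the value at position 1, column 'games_x3', we get 42.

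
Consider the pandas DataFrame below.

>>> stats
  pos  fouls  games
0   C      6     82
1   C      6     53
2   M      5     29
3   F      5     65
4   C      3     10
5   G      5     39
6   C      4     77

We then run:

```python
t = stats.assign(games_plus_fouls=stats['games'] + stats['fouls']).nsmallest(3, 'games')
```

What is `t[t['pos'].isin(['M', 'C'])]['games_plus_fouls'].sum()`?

47

add column games_plus_fouls = stats['games'] + stats['fouls']:
  pos  fouls  games  games_plus_fouls
0   C      6     82                88
1   C      6     53                59
2   M      5     29                34
3   F      5     65                70
4   C      3     10                13
5   G      5     39                44
6   C      4     77                81
take 3 rows with smallest games:
  pos  fouls  games  games_plus_fouls
4   C      3     10                13
2   M      5     29                34
5   G      5     39                44
filter rows where pos in ['M', 'C']:
  pos  fouls  games  games_plus_fouls
4   C      3     10                13
2   M      5     29                34
The sum of column 'games_plus_fouls' is 47.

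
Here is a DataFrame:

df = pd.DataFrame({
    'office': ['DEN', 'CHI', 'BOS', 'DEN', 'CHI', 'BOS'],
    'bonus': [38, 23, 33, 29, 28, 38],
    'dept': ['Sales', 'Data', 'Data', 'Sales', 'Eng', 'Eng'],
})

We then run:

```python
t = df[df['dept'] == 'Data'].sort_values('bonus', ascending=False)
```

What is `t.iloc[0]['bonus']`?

filter rows where dept == 'Data':
  office  bonus  dept
1    CHI     23  Data
2    BOS     33  Data
sort by bonus descending:
  office  bonus  dept
2    BOS     33  Data
1    CHI     23  Data
Taking the value at position 0, column 'bonus' gives 33.

33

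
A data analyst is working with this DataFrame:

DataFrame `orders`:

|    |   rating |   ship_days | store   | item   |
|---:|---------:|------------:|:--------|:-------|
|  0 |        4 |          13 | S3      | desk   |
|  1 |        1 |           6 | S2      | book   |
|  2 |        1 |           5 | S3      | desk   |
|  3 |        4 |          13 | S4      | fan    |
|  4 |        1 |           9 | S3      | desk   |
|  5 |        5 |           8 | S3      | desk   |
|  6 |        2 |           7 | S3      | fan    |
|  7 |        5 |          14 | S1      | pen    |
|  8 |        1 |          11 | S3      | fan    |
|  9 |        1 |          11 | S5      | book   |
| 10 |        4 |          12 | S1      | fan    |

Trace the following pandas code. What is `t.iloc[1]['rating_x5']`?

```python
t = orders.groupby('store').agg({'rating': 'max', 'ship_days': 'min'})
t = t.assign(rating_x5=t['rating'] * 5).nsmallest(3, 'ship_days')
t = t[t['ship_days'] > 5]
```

5

group by store: max(rating), min(ship_days):
       rating  ship_days
store                   
S1          5         12
S2          1          6
S3          5          5
S4          4         13
S5          1         11
add column rating_x5 = t['rating'] * 5:
       rating  ship_days  rating_x5
store                              
S1          5         12         25
S2          1          6          5
S3          5          5         25
S4          4         13         20
S5          1         11          5
take 3 rows with smallest ship_days:
       rating  ship_days  rating_x5
store                              
S3          5          5         25
S2          1          6          5
S5          1         11          5
filter rows where ship_days > 5:
       rating  ship_days  rating_x5
store                              
S2          1          6          5
S5          1         11          5
The value at position 1, column 'rating_x5' is 5.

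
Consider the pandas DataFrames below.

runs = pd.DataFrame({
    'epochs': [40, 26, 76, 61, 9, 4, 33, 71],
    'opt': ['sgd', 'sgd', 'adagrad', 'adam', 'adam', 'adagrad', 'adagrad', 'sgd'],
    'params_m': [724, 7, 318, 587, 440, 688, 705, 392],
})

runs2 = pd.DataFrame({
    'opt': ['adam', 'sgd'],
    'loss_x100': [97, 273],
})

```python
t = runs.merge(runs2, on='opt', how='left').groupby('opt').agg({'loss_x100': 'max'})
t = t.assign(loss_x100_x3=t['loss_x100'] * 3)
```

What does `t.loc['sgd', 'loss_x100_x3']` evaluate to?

819.0

merge on 'opt' (how='left') → 8 rows:
   epochs      opt  params_m  loss_x100
0      40      sgd       724      273.0
1      26      sgd         7      273.0
2      76  adagrad       318        NaN
3      61     adam       587       97.0
4       9     adam       440       97.0
5       4  adagrad       688        NaN
6      33  adagrad       705        NaN
7      71      sgd       392      273.0
group by opt, max of loss_x100:
         loss_x100
opt               
adagrad        NaN
adam          97.0
sgd          273.0
add column loss_x100_x3 = t['loss_x100'] * 3:
         loss_x100  loss_x100_x3
opt                             
adagrad        NaN           NaN
adam          97.0         291.0
sgd          273.0         819.0
The value at row 'sgd', column 'loss_x100_x3' is 819.0.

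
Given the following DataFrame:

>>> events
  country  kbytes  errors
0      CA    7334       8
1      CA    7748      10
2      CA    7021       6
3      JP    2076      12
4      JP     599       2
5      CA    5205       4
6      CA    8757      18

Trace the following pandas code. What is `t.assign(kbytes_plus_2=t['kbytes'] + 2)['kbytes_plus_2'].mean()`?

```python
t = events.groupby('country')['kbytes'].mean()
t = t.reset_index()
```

group by country, mean of kbytes:
country
CA    7213.0
JP    1337.5
Name: kbytes, dtype: float64
reset_index():
  country  kbytes
0      CA  7213.0
1      JP  1337.5
add column kbytes_plus_2 = t['kbytes'] + 2:
  country  kbytes  kbytes_plus_2
0      CA  7213.0         7215.0
1      JP  1337.5         1339.5

4277.25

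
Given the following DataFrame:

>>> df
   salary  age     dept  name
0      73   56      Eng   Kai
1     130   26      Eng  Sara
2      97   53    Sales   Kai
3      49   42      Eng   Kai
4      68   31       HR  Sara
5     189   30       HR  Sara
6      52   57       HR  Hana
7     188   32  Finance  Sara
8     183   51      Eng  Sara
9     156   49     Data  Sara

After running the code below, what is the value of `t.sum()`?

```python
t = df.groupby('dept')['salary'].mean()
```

652.75

group by dept, mean of salary:
dept
Data       156.00
Eng        108.75
Finance    188.00
HR         103.00
Sales       97.00
Name: salary, dtype: float64
Then the sum of the resulting series: 652.75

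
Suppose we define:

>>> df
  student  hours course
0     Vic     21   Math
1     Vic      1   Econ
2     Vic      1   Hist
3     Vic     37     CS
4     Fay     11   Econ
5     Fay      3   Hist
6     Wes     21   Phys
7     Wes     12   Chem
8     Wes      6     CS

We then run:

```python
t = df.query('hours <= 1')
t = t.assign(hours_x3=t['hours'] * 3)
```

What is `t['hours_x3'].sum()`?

6

filter rows where hours <= 1:
  student  hours course
1     Vic      1   Econ
2     Vic      1   Hist
add column hours_x3 = t['hours'] * 3:
  student  hours course  hours_x3
1     Vic      1   Econ         3
2     Vic      1   Hist         3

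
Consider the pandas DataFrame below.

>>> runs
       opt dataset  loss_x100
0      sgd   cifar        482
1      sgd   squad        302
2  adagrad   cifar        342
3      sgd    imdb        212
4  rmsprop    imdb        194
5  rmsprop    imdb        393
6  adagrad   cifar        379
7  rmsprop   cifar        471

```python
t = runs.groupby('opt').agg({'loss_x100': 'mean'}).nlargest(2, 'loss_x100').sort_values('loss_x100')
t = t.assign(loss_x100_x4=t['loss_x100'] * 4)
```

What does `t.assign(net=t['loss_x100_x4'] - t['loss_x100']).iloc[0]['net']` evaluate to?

1058.0

group by opt, mean of loss_x100:
          loss_x100
opt                
adagrad  360.500000
rmsprop  352.666667
sgd      332.000000
take 2 rows with largest loss_x100:
          loss_x100
opt                
adagrad  360.500000
rmsprop  352.666667
sort by loss_x100:
          loss_x100
opt                
rmsprop  352.666667
adagrad  360.500000
add column loss_x100_x4 = t['loss_x100'] * 4:
          loss_x100  loss_x100_x4
opt                              
rmsprop  352.666667   1410.666667
adagrad  360.500000   1442.000000
add column net = t['loss_x100_x4'] - t['loss_x100']:
          loss_x100  loss_x100_x4     net
opt                                      
rmsprop  352.666667   1410.666667  1058.0
adagrad  360.500000   1442.000000  1081.5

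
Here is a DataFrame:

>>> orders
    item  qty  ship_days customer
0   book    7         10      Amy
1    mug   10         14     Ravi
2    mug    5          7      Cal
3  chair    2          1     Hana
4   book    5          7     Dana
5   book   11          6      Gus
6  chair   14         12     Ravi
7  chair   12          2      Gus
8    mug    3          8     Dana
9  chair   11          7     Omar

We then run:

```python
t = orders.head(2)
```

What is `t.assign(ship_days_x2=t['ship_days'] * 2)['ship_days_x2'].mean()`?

take first 2 rows:
   item  qty  ship_days customer
0  book    7         10      Amy
1   mug   10         14     Ravi
add column ship_days_x2 = t['ship_days'] * 2:
   item  qty  ship_days customer  ship_days_x2
0  book    7         10      Amy            20
1   mug   10         14     Ravi            28
Hence 24.0.

24.0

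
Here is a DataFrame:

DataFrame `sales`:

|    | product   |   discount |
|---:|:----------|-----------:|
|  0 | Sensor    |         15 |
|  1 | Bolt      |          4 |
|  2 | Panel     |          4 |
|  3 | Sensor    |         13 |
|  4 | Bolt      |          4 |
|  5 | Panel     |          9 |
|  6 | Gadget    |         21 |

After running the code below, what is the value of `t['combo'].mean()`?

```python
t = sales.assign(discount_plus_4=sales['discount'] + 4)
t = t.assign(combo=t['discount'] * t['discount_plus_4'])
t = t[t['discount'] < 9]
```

add column discount_plus_4 = sales['discount'] + 4:
  product  discount  discount_plus_4
0  Sensor        15               19
1    Bolt         4                8
2   Panel         4                8
3  Sensor        13               17
4    Bolt         4                8
5   Panel         9               13
6  Gadget        21               25
add column combo = t['discount'] * t['discount_plus_4']:
  product  discount  discount_plus_4  combo
0  Sensor        15               19    285
1    Bolt         4                8     32
2   Panel         4                8     32
3  Sensor        13               17    221
4    Bolt         4                8     32
5   Panel         9               13    117
6  Gadget        21               25    525
filter rows where discount < 9:
  product  discount  discount_plus_4  combo
1    Bolt         4                8     32
2   Panel         4                8     32
4    Bolt         4                8     32
mean of column 'combo' → 32.0

32.0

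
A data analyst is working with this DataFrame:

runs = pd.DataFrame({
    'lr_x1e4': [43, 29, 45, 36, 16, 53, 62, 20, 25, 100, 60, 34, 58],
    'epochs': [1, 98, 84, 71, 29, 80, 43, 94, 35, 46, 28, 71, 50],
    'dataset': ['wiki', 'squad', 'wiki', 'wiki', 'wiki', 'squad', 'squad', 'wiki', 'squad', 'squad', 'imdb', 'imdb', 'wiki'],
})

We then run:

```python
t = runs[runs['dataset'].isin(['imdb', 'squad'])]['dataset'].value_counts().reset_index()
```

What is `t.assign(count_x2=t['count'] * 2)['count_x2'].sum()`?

filter rows where dataset in ['imdb', 'squad']:
    lr_x1e4  epochs dataset
1        29      98   squad
5        53      80   squad
6        62      43   squad
8        25      35   squad
9       100      46   squad
10       60      28    imdb
11       34      71    imdb
value_counts of dataset:
dataset
squad    5
imdb     2
Name: count, dtype: int64
reset_index():
  dataset  count
0   squad      5
1    imdb      2
add column count_x2 = t['count'] * 2:
  dataset  count  count_x2
0   squad      5        10
1    imdb      2         4
sum of column 'count_x2' → 14

14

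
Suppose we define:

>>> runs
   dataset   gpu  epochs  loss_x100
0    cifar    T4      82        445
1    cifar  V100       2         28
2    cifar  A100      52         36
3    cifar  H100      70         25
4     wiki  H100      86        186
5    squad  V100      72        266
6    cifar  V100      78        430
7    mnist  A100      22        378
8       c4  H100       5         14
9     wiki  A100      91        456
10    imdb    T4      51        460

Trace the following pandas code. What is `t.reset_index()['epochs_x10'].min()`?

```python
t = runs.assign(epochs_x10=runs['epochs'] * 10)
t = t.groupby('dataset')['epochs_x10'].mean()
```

50.0

add column epochs_x10 = runs['epochs'] * 10:
   dataset   gpu  epochs  loss_x100  epochs_x10
0    cifar    T4      82        445         820
1    cifar  V100       2         28          20
2    cifar  A100      52         36         520
3    cifar  H100      70         25         700
4     wiki  H100      86        186         860
5    squad  V100      72        266         720
6    cifar  V100      78        430         780
7    mnist  A100      22        378         220
8       c4  H100       5         14          50
9     wiki  A100      91        456         910
10    imdb    T4      51        460         510
group by dataset, mean of epochs_x10:
dataset
c4        50.0
cifar    568.0
imdb     510.0
mnist    220.0
squad    720.0
wiki     885.0
Name: epochs_x10, dtype: float64
reset_index():
  dataset  epochs_x10
0      c4        50.0
1   cifar       568.0
2    imdb       510.0
3   mnist       220.0
4   squad       720.0
5    wiki       885.0
min of column 'epochs_x10' → 50.0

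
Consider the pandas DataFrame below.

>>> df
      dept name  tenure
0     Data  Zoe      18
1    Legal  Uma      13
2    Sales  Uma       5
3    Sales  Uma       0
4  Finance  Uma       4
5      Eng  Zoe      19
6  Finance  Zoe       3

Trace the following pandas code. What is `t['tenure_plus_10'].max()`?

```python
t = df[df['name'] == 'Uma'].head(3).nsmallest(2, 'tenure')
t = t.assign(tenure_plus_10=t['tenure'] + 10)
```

15

filter rows where name == 'Uma':
      dept name  tenure
1    Legal  Uma      13
2    Sales  Uma       5
3    Sales  Uma       0
4  Finance  Uma       4
take first 3 rows:
    dept name  tenure
1  Legal  Uma      13
2  Sales  Uma       5
3  Sales  Uma       0
take 2 rows with smallest tenure:
    dept name  tenure
3  Sales  Uma       0
2  Sales  Uma       5
add column tenure_plus_10 = t['tenure'] + 10:
    dept name  tenure  tenure_plus_10
3  Sales  Uma       0              10
2  Sales  Uma       5              15
Reading off the max of column 'tenure_plus_10', we get 15.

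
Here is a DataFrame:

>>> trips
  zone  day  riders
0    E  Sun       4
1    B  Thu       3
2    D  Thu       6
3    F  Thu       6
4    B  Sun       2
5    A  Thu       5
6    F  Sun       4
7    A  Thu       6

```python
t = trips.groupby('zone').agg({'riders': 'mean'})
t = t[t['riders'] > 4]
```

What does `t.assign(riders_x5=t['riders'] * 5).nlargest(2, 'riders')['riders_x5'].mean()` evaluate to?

group by zone, mean of riders:
      riders
zone        
A        5.5
B        2.5
D        6.0
E        4.0
F        5.0
filter rows where riders > 4:
      riders
zone        
A        5.5
D        6.0
F        5.0
add column riders_x5 = t['riders'] * 5:
      riders  riders_x5
zone                   
A        5.5       27.5
D        6.0       30.0
F        5.0       25.0
take 2 rows with largest riders:
      riders  riders_x5
zone                   
D        6.0       30.0
A        5.5       27.5
Then the mean of column 'riders_x5': 28.75

28.75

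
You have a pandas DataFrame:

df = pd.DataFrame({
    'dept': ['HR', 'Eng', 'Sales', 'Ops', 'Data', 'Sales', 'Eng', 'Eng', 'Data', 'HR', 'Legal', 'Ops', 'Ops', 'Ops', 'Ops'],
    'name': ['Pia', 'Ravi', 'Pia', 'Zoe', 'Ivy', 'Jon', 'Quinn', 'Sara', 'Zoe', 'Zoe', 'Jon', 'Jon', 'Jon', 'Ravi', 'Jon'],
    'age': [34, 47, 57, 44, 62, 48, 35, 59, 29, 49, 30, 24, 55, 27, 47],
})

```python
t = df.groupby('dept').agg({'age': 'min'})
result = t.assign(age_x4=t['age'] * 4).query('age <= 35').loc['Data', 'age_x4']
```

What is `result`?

group by dept, min of age:
       age
dept      
Data    29
Eng     35
HR      34
Legal   30
Ops     24
Sales   48
add column age_x4 = t['age'] * 4:
       age  age_x4
dept              
Data    29     116
Eng     35     140
HR      34     136
Legal   30     120
Ops     24      96
Sales   48     192
filter rows where age <= 35:
       age  age_x4
dept              
Data    29     116
Eng     35     140
HR      34     136
Legal   30     120
Ops     24      96

116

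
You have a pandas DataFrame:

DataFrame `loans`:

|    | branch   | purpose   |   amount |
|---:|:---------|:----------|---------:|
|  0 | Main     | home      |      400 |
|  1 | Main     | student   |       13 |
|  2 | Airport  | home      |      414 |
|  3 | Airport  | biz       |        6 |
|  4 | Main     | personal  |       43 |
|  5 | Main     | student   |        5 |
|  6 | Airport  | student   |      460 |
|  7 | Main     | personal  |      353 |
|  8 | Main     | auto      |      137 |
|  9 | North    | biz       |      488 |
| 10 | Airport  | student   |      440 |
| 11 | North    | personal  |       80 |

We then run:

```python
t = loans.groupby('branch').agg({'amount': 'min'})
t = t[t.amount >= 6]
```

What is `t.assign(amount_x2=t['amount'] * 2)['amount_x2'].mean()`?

86.0

group by branch, min of amount:
         amount
branch         
Airport       6
Main          5
North        80
filter rows where amount >= 6:
         amount
branch         
Airport       6
North        80
add column amount_x2 = t['amount'] * 2:
         amount  amount_x2
branch                    
Airport       6         12
North        80        160
Hence 86.0.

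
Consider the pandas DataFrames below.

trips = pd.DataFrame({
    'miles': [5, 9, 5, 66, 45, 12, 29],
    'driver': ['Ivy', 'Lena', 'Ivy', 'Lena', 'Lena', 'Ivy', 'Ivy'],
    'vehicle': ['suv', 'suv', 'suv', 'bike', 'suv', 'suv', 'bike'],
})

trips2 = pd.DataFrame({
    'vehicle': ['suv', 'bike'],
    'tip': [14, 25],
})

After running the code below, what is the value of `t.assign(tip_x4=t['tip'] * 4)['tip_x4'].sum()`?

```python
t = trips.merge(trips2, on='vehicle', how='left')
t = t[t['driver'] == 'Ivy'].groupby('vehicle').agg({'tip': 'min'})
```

156

merge on 'vehicle' (how='left') → 7 rows:
   miles driver vehicle  tip
0      5    Ivy     suv   14
1      9   Lena     suv   14
2      5    Ivy     suv   14
3     66   Lena    bike   25
4     45   Lena     suv   14
5     12    Ivy     suv   14
6     29    Ivy    bike   25
filter rows where driver == 'Ivy':
   miles driver vehicle  tip
0      5    Ivy     suv   14
2      5    Ivy     suv   14
5     12    Ivy     suv   14
6     29    Ivy    bike   25
group by vehicle, min of tip:
         tip
vehicle     
bike      25
suv       14
add column tip_x4 = t['tip'] * 4:
         tip  tip_x4
vehicle             
bike      25     100
suv       14      56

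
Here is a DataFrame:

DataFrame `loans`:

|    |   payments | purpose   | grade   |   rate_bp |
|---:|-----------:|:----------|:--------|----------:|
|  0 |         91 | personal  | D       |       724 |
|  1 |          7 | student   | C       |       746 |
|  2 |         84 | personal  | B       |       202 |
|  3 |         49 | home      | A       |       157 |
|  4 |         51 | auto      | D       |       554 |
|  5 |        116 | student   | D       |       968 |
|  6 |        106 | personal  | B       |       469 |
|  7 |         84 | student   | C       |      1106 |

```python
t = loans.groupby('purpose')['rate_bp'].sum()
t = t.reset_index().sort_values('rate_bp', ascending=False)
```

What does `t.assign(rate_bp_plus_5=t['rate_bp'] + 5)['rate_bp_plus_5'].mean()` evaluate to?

group by purpose, sum of rate_bp:
purpose
auto         554
home         157
personal    1395
student     2820
Name: rate_bp, dtype: int64
reset_index():
    purpose  rate_bp
0      auto      554
1      home      157
2  personal     1395
3   student     2820
sort by rate_bp descending:
    purpose  rate_bp
3   student     2820
2  personal     1395
0      auto      554
1      home      157
add column rate_bp_plus_5 = t['rate_bp'] + 5:
    purpose  rate_bp  rate_bp_plus_5
3   student     2820            2825
2  personal     1395            1400
0      auto      554             559
1      home      157             162
Taking the mean of column 'rate_bp_plus_5' gives 1236.5.

1236.5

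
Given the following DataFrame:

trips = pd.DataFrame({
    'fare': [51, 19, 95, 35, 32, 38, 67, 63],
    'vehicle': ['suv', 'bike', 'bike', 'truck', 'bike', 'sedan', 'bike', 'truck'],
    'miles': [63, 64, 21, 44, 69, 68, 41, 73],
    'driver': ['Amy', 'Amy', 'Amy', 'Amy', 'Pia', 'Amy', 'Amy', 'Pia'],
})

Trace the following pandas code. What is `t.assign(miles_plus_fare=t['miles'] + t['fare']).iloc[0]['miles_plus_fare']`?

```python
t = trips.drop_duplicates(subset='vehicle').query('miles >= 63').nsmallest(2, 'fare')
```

83

drop duplicate vehicle (keep=first):
   fare vehicle  miles driver
0    51     suv     63    Amy
1    19    bike     64    Amy
3    35   truck     44    Amy
5    38   sedan     68    Amy
filter rows where miles >= 63:
   fare vehicle  miles driver
0    51     suv     63    Amy
1    19    bike     64    Amy
5    38   sedan     68    Amy
take 2 rows with smallest fare:
   fare vehicle  miles driver
1    19    bike     64    Amy
5    38   sedan     68    Amy
add column miles_plus_fare = t['miles'] + t['fare']:
   fare vehicle  miles driver  miles_plus_fare
1    19    bike     64    Amy               83
5    38   sedan     68    Amy              106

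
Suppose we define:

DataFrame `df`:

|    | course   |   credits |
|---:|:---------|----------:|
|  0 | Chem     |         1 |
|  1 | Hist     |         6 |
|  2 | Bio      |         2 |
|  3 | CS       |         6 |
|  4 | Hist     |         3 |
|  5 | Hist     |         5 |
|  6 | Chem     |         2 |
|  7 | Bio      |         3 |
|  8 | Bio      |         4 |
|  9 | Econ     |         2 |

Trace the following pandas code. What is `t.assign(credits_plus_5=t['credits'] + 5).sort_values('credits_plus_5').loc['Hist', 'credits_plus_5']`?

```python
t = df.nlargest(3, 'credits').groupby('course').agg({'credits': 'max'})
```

take 3 rows with largest credits:
  course  credits
1   Hist        6
3     CS        6
5   Hist        5
group by course, max of credits:
        credits
course         
CS            6
Hist          6
add column credits_plus_5 = t['credits'] + 5:
        credits  credits_plus_5
course                         
CS            6              11
Hist          6              11
sort by credits_plus_5:
        credits  credits_plus_5
course                         
CS            6              11
Hist          6              11
value at row 'Hist', column 'credits_plus_5' → 11

11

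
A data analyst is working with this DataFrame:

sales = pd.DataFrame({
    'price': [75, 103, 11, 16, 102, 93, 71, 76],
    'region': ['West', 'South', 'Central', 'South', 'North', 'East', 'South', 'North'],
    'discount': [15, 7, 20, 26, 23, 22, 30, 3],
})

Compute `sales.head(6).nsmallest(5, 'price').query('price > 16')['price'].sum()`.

270

take first 6 rows:
   price   region  discount
0     75     West        15
1    103    South         7
2     11  Central        20
3     16    South        26
4    102    North        23
5     93     East        22
take 5 rows with smallest price:
   price   region  discount
2     11  Central        20
3     16    South        26
0     75     West        15
5     93     East        22
4    102    North        23
filter rows where price > 16:
   price region  discount
0     75   West        15
5     93   East        22
4    102  North        23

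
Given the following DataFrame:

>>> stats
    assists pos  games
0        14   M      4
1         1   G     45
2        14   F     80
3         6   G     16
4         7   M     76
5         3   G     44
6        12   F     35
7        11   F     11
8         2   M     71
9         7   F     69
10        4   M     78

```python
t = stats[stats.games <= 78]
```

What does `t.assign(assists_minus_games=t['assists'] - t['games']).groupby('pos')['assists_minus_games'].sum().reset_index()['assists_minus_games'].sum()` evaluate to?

filter rows where games <= 78:
    assists pos  games
0        14   M      4
1         1   G     45
3         6   G     16
4         7   M     76
5         3   G     44
6        12   F     35
7        11   F     11
8         2   M     71
9         7   F     69
10        4   M     78
add column assists_minus_games = t['assists'] - t['games']:
    assists pos  games  assists_minus_games
0        14   M      4                   10
1         1   G     45                  -44
3         6   G     16                  -10
4         7   M     76                  -69
5         3   G     44                  -41
6        12   F     35                  -23
7        11   F     11                    0
8         2   M     71                  -69
9         7   F     69                  -62
10        4   M     78                  -74
group by pos, sum of assists_minus_games:
pos
F    -85
G    -95
M   -202
Name: assists_minus_games, dtype: int64
reset_index():
  pos  assists_minus_games
0   F                  -85
1   G                  -95
2   M                 -202
Taking the sum of column 'assists_minus_games' gives -382.

-382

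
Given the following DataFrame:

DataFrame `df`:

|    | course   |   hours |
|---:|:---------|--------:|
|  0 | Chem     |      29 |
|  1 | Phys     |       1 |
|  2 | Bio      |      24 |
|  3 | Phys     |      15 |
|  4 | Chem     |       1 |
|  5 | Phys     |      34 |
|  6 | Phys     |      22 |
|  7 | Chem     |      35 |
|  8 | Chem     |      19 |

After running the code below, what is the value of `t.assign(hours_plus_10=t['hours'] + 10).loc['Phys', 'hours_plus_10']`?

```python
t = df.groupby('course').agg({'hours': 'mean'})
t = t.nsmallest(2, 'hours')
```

group by course, mean of hours:
        hours
course       
Bio      24.0
Chem     21.0
Phys     18.0
take 2 rows with smallest hours:
        hours
course       
Phys     18.0
Chem     21.0
add column hours_plus_10 = t['hours'] + 10:
        hours  hours_plus_10
course                      
Phys     18.0           28.0
Chem     21.0           31.0

28.0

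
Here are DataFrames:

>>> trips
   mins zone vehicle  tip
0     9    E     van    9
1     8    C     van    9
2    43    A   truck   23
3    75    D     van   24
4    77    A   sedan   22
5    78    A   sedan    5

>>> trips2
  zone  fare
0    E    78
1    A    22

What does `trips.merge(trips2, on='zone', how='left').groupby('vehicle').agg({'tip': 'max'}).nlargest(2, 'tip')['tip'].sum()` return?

merge on 'zone' (how='left') → 6 rows:
   mins zone vehicle  tip  fare
0     9    E     van    9  78.0
1     8    C     van    9   NaN
2    43    A   truck   23  22.0
3    75    D     van   24   NaN
4    77    A   sedan   22  22.0
5    78    A   sedan    5  22.0
group by vehicle, max of tip:
         tip
vehicle     
sedan     22
truck     23
van       24
take 2 rows with largest tip:
         tip
vehicle     
van       24
truck     23

47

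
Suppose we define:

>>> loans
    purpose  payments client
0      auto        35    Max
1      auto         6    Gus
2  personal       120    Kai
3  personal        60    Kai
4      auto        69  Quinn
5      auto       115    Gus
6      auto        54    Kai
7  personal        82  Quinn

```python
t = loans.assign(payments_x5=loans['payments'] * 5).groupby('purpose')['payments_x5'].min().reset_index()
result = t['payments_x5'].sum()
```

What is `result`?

330

add column payments_x5 = loans['payments'] * 5:
    purpose  payments client  payments_x5
0      auto        35    Max          175
1      auto         6    Gus           30
2  personal       120    Kai          600
3  personal        60    Kai          300
4      auto        69  Quinn          345
5      auto       115    Gus          575
6      auto        54    Kai          270
7  personal        82  Quinn          410
group by purpose, min of payments_x5:
purpose
auto         30
personal    300
Name: payments_x5, dtype: int64
reset_index():
    purpose  payments_x5
0      auto           30
1  personal          300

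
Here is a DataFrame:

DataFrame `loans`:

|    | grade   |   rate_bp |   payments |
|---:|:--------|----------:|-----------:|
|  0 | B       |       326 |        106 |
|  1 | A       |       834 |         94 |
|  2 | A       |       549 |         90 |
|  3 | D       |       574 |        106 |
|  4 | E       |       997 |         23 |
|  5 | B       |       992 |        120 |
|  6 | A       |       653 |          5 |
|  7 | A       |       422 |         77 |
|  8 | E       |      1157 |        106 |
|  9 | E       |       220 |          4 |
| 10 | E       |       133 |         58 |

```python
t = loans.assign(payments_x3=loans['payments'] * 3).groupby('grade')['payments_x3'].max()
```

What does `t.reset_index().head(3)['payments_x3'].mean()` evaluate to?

320.0

add column payments_x3 = loans['payments'] * 3:
   grade  rate_bp  payments  payments_x3
0      B      326       106          318
1      A      834        94          282
2      A      549        90          270
3      D      574       106          318
4      E      997        23           69
5      B      992       120          360
6      A      653         5           15
7      A      422        77          231
8      E     1157       106          318
9      E      220         4           12
10     E      133        58          174
group by grade, max of payments_x3:
grade
A    282
B    360
D    318
E    318
Name: payments_x3, dtype: int64
reset_index():
  grade  payments_x3
0     A          282
1     B          360
2     D          318
3     E          318
take first 3 rows:
  grade  payments_x3
0     A          282
1     B          360
2     D          318
mean of column 'payments_x3' → 320.0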